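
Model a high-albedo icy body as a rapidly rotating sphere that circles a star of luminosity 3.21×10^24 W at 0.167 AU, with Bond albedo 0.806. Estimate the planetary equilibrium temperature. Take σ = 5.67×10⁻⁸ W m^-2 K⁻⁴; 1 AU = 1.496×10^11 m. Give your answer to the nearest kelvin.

Orbital distance: d = 0.167 AU = 2.498×10^10 m.
Spreading L over a sphere of radius d: S = 3.21×10^24/(4π·2.50×10^10²) = 409.3 W m^-2.
Averaging over the sphere, the absorbed flux is S(1−α)/4 = 19.85 W m^-2.
In equilibrium σT⁴ equals this, so T = 136.8 K.

137 K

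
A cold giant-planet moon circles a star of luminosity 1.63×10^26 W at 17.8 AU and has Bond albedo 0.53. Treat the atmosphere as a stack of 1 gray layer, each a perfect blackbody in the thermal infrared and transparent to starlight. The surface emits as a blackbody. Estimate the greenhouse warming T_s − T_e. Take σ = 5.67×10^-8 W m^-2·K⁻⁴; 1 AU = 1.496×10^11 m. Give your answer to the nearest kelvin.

8 K

Orbital distance: d = 17.8 AU = 2.663×10^12 m.
S = L/(4πd²) = 1.829 W m^-2.
The effective emission temperature is T_e = [S(1−α)/(4σ)]^¼ = 44.12 K.
Surface: T_s = (2)^¼·T_e = 52.47 K.
So the greenhouse effect raises the surface by 52.47 − 44.12 = 8.349 K.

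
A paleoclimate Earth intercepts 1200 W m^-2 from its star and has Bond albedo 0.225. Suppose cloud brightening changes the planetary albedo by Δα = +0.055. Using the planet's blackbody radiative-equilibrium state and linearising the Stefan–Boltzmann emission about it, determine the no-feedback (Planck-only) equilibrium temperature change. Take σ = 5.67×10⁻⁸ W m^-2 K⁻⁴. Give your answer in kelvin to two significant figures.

-4.5 K

Unperturbed T_e = [1200·(1−0.225)/(4σ)]^¼ = 253.1 K.
ΔF = −(S/4)Δα = −(1200/4)×(+0.055) = -16.50 W m^-2.
Linearising σT⁴ gives d(σT⁴)/dT = 4σT_e³ = 3.675 W m^-2 per K.
Hence the no-feedback warming is ΔF/(4σT_e³) = -4.49 K.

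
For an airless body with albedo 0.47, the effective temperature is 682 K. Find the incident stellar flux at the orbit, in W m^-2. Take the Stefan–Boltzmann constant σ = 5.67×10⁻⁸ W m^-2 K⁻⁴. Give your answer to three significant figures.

Invert the energy balance for S: S = 4σT⁴/(1−α).
σT⁴ = 5.67×10⁻⁸·(682)⁴ = 12270 W m^-2.
So S = 4×12270/(1−0.47) = 92580 W m^-2.

92600 W m^-2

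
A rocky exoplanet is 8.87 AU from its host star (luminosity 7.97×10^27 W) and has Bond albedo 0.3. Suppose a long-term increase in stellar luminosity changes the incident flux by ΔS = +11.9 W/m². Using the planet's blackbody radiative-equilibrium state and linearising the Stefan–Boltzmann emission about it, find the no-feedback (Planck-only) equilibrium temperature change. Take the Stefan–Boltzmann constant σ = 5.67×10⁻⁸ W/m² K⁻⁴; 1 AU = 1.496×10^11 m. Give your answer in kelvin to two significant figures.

d = 8.87 × 1.496×10^11 m = 1.327×10^12 m.
S = L/(4πd²) = 360.2 W/m².
Unperturbed T_e = [360.2·(1−0.3)/(4σ)]^¼ = 182.6 K.
TOA radiative forcing: ΔF = (1−α)ΔS/4 = 0.7·(+11.9)/4 = 2.083 W/m².
Planck response: λ_P = 4σT_e³ = 4·5.67×10⁻⁸·(182.6)³ = 1.381 W/m²/K.
So ΔT₀ = 2.083/1.381 = 1.51 K.

1.5 K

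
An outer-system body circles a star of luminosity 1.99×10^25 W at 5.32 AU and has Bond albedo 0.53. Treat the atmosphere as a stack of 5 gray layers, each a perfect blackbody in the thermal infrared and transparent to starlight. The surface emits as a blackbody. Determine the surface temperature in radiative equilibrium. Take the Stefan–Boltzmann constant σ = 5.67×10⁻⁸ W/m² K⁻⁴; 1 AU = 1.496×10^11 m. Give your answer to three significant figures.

d = 5.32 × 1.496×10^11 m = 7.959×10^11 m.
Flux at the orbit: S = L/(4πd²) = 1.99×10^25/(4π·(7.96×10^11)²) = 2.500 W/m².
OLR = S(1−α)/4 = 0.2938 W/m²; the top layer radiates at T_e = 47.71 K.
Layer-by-layer balance gives σT_s⁴ = (N+1)σT_e⁴, so T_s = 6^¼·47.71 = 74.67 K.

74.7 K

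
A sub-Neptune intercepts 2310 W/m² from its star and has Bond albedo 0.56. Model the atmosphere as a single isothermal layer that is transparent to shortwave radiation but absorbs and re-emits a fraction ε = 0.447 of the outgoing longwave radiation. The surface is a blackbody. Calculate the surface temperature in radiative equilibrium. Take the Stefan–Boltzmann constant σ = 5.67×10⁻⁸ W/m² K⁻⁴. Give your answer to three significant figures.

276 kelvin

Effective emission temperature (TOA balance): σT_e⁴ = S(1−α)/4 = 254.1 W/m² → T_e = 258.7 K.
The surface balance (absorbed SW + ε·downward IR = σT_s⁴) with T_a⁴ = T_s⁴/2 reduces to T_s = T_e·[2/(2−ε)]^¼ = 275.6 K.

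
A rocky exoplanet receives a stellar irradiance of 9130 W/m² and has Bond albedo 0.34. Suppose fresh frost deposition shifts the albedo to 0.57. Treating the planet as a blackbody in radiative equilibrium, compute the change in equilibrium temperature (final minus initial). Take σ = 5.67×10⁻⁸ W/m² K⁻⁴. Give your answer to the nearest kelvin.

With α = 0.34, T₁ = 403.7 K.
Final:   T₂ = [S(1−0.57)/(4σ)]^(1/4) = 362.7 K.
Change: 362.7 − 403.7 = -41.01 K.

-41 kelvin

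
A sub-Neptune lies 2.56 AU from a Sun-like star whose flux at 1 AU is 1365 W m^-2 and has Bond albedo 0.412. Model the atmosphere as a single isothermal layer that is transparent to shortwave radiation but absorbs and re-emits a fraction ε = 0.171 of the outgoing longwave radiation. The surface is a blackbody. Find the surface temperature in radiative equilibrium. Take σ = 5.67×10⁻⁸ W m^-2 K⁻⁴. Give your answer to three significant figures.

By the inverse-square law, S = 1365/2.56² = 208.3 W m^-2.
The planet radiates to space at T_e = [S(1−α)/(4σ)]^(1/4) = 152.4 K.
The surface balance (absorbed SW + ε·downward IR = σT_s⁴) with T_a⁴ = T_s⁴/2 reduces to T_s = T_e·[2/(2−ε)]^¼ = 155.9 K.

156 K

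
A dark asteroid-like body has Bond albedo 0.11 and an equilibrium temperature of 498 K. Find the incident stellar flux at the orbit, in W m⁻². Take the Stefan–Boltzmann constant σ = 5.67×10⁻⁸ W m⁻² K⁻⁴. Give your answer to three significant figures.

15700 W m⁻²

From S(1−α)/4 = σT⁴: S = 4σT⁴/(1−α).
The emitted flux is σT⁴ = 3487 W m⁻².
So S = 4×3487/(1−0.11) = 15670 W m⁻².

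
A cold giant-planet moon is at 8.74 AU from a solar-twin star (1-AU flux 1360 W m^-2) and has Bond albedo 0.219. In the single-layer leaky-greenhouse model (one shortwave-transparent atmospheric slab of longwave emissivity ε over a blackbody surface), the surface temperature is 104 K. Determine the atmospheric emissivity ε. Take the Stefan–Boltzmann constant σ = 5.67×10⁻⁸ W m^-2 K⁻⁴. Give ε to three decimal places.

0.952

By the inverse-square law, S = 1360/8.74² = 17.80 W m^-2.
TOA balance gives T_e = 88.49 K.
T_s⁴ = T_e⁴·2/(2−ε) → ε = 2 − 2(T_e/T_s)⁴ = 2 − 2·(88.49/104)⁴ = 0.9519.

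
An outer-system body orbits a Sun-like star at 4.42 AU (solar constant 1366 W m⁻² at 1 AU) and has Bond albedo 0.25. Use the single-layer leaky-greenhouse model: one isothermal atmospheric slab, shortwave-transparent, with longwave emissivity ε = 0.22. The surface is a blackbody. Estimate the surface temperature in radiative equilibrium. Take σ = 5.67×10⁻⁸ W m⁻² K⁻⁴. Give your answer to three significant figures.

Flux at the orbit: S = 1366/(4.42)² = 69.92 W m⁻².
The planet radiates to space at T_e = [S(1−α)/(4σ)]^(1/4) = 123.3 K.
The surface balance (absorbed SW + ε·downward IR = σT_s⁴) with T_a⁴ = T_s⁴/2 reduces to T_s = T_e·[2/(2−ε)]^¼ = 127.0 K.

127 K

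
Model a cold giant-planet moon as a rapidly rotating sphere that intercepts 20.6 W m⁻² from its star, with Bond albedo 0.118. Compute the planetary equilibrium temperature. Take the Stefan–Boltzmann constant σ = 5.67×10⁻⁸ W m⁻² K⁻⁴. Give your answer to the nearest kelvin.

95 kelvin

Averaging over the sphere, the absorbed flux is S(1−α)/4 = 4.542 W m⁻².
Set σT⁴ = 4.542 → T = (4.542/σ)^(1/4) = 94.61 K.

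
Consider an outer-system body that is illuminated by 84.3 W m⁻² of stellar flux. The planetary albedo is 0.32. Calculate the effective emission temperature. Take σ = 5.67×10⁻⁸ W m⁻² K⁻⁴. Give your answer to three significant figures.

Absorbed flux (global mean): S(1−α)/4 = 84.30·0.68/4 = 14.33 W m⁻².
In equilibrium σT⁴ equals this, so T = 126.1 K.

126 K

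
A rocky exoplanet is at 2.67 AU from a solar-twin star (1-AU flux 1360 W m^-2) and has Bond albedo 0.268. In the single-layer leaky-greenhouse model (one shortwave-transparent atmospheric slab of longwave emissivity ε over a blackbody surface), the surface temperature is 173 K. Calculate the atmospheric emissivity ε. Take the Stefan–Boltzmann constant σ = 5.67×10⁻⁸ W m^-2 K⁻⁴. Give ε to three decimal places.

0.625

Irradiance scales as 1/d², so S = 1360 W m^-2 × (1/2.67)² = 190.8 W m^-2.
TOA balance gives T_e = 157.5 K.
Since (2−ε)/2 = (T_e/T_s)⁴ = 0.6874, ε = 0.6252.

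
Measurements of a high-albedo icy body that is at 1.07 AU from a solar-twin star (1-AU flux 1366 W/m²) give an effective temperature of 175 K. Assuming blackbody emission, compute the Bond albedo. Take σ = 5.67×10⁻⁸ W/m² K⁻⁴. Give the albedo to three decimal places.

0.822

By the inverse-square law, S = 1366/1.07² = 1193 W/m².
Rearranging the radiative balance, α = 1 − 4σT⁴/S.
4σT⁴ = 4·5.67×10⁻⁸·(175)⁴ = 212.7 W/m².
Hence α = 1 − 212.7/1193 = 0.8217.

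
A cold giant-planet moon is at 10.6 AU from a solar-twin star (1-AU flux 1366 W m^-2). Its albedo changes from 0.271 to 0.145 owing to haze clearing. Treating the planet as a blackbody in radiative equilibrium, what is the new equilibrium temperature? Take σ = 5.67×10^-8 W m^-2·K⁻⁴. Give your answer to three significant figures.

Flux at the orbit: S = 1366/(10.6)² = 12.16 W m^-2.
T₂ = [S(1−α₂)/(4σ)]^(1/4) = [12.16·0.855/(4σ)]^(1/4) = 82.28 K.

82.3 K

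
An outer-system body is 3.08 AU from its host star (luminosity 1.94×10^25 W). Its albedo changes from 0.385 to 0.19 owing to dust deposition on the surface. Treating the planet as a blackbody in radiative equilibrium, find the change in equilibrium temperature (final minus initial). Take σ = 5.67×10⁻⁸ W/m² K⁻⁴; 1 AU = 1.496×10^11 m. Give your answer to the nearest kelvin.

d = 3.08 × 1.496×10^11 m = 4.608×10^11 m.
Flux at the orbit: S = L/(4πd²) = 1.94×10^25/(4π·(4.61×10^11)²) = 7.272 W/m².
Before: T₁ = [7.272·0.615/(4σ)]^(1/4) = 66.64 K.
Final:   T₂ = [S(1−0.19)/(4σ)]^(1/4) = 71.39 K.
Change: 71.39 − 66.64 = 4.750 K.

5 kelvin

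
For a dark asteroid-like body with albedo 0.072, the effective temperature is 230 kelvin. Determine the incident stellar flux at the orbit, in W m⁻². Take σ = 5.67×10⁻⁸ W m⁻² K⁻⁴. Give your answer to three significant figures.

684 W m⁻²

From S(1−α)/4 = σT⁴: S = 4σT⁴/(1−α).
σT⁴ = 5.67×10⁻⁸·(230)⁴ = 158.7 W m⁻².
So S = 4×158.7/(1−0.072) = 683.9 W m⁻².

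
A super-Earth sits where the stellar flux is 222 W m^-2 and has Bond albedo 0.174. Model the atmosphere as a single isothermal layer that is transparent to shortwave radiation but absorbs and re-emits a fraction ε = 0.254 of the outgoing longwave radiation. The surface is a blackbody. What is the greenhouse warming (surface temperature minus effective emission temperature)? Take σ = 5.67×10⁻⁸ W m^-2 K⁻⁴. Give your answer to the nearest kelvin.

Effective emission temperature (TOA balance): σT_e⁴ = S(1−α)/4 = 45.84 W m^-2 → T_e = 168.6 K.
Surface balance with a leaky layer gives σT_s⁴ = σT_e⁴·2/(2−ε), so T_s = T_e·[2/(2−0.254)]^(1/4) = 174.4 K.
T_s − T_e = 174.4 − 168.6 = 5.824 K.

6 kelvin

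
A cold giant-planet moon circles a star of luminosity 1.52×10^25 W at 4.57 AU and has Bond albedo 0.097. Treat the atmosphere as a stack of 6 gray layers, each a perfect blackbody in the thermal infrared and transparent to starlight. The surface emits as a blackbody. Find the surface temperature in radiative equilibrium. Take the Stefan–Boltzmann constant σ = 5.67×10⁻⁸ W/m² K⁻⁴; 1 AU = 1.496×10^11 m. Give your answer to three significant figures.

92.2 K

Orbital distance: d = 4.57 AU = 6.837×10^11 m.
S = L/(4πd²) = 2.588 W/m².
Top-of-atmosphere balance: σT_e⁴ = S(1−α)/4 = 0.5842 W/m² → T_e = 56.66 K.
For an N-layer opaque stack, T_s⁴ = (N+1)T_e⁴, hence T_s = (7)^(1/4)×56.66 K = 92.16 K.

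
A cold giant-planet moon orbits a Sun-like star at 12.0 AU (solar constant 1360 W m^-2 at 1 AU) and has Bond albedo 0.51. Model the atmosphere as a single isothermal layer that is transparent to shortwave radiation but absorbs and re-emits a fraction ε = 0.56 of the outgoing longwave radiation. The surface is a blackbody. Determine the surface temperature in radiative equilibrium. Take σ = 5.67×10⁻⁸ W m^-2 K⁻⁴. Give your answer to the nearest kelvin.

73 kelvin

Flux at the orbit: S = 1360/(12.0)² = 9.444 W m^-2.
The planet radiates to space at T_e = [S(1−α)/(4σ)]^(1/4) = 67.21 K.
Surface balance with a leaky layer gives σT_s⁴ = σT_e⁴·2/(2−ε), so T_s = T_e·[2/(2−0.56)]^(1/4) = 72.96 K.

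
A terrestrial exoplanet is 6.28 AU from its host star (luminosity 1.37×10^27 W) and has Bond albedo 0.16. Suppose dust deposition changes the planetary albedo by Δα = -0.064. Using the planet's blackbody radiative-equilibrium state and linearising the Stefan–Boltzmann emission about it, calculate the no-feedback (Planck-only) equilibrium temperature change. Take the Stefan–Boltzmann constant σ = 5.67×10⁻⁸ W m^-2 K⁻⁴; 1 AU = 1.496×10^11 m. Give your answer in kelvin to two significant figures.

2.8 K

Orbital distance: d = 6.28 AU = 9.395×10^11 m.
S = L/(4πd²) = 123.5 W m^-2.
Reference equilibrium: T_e = [S(1−α)/(4σ)]^(1/4) = 146.2 K.
TOA radiative forcing: ΔF = −S·Δα/4 = −123.5·(-0.064)/4 = 1.976 W m^-2.
Planck response: λ_P = 4σT_e³ = 4·5.67×10⁻⁸·(146.2)³ = 0.7094 W m^-2/K.
Hence the no-feedback warming is ΔF/(4σT_e³) = 2.79 K.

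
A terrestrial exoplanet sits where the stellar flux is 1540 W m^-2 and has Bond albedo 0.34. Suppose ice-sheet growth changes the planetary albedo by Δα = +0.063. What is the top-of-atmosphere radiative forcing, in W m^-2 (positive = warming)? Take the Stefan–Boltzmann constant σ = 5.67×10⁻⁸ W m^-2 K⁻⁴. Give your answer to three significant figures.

-24.3 W m^-2

TOA radiative forcing: ΔF = −S·Δα/4 = −1540·(+0.063)/4 = -24.25 W m^-2.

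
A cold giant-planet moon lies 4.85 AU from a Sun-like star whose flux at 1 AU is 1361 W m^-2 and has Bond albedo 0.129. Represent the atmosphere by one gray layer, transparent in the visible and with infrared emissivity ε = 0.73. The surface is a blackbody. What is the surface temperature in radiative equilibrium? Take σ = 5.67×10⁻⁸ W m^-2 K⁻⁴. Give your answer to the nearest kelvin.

Flux at the orbit: S = 1361/(4.85)² = 57.86 W m^-2.
Effective emission temperature (TOA balance): σT_e⁴ = S(1−α)/4 = 12.60 W m^-2 → T_e = 122.1 K.
The surface balance (absorbed SW + ε·downward IR = σT_s⁴) with T_a⁴ = T_s⁴/2 reduces to T_s = T_e·[2/(2−ε)]^¼ = 136.8 K.

137 K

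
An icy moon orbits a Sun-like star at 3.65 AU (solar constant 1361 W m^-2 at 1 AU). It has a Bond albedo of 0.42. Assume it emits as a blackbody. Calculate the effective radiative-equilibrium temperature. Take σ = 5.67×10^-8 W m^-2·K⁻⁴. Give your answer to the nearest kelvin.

127 K

Irradiance scales as 1/d², so S = 1361 W m^-2 × (1/3.65)² = 102.2 W m^-2.
The planet absorbs (1−α)S over its disc πR² and re-emits over 4πR², so the mean absorbed flux is (1−0.42)·102.2/4 = 14.81 W m^-2.
Balancing against σT⁴: T = (14.81/5.67×10⁻⁸)^(1/4) = 127.1 K.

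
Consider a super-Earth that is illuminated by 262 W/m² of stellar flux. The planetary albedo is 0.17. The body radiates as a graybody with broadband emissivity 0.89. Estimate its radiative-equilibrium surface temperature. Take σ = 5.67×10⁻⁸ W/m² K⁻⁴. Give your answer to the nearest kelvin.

Averaging over the sphere, the absorbed flux is S(1−α)/4 = 54.36 W/m².
Radiative balance εσT⁴ = 54.36 gives T = [54.36/(0.89·σ)]^(1/4) = 181.2 K.

181 kelvin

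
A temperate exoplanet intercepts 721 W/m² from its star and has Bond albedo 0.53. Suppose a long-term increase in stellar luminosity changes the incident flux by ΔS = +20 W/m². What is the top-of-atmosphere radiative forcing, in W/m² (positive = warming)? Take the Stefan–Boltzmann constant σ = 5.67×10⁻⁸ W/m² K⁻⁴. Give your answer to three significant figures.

2.35 W/m²

ΔF = Δ[S(1−α)]/4 = (1−0.53)·+20/4 = 2.350 W/m².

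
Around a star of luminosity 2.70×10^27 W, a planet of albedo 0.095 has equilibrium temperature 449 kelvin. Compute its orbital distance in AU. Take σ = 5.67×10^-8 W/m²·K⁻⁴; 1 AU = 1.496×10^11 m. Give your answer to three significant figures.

Required flux: S = 4σT⁴/(1−α) = 10190 W/m².
S = L/(4πd²) → d = √(L/4πS) = √(2.70×10^27/(4π·10190)) = 1.452×10^11 m = 0.9709 AU.

0.971 AU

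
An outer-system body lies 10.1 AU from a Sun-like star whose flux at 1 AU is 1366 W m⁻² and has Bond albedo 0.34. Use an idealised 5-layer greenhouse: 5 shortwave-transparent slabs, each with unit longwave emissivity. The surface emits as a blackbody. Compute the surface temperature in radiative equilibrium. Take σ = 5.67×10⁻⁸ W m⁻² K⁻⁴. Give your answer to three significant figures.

Flux at the orbit: S = 1366/(10.1)² = 13.39 W m⁻².
OLR = S(1−α)/4 = 2.209 W m⁻²; the top layer radiates at T_e = 79.01 K.
With N = 5 opaque layers, T_s = (N+1)^(1/4)·T_e = 6^(1/4)·79.01 = 123.7 K.

124 kelvin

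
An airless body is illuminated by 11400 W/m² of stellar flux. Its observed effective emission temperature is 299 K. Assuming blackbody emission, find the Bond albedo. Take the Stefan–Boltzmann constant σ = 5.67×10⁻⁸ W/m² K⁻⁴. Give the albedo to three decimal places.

0.841

From σT⁴ = S(1−α)/4 we invert for α: 1−α = 4σT⁴/S.
4σT⁴ = 4·5.67×10⁻⁸·(299)⁴ = 1813 W/m².
1−α = 1813/11400 = 0.1590, so α = 0.8410.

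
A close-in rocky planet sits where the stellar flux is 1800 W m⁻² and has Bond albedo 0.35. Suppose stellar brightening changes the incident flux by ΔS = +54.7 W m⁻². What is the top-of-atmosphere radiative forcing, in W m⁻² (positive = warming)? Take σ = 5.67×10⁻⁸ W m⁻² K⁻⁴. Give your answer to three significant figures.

ΔF = Δ[S(1−α)]/4 = (1−0.35)·+54.7/4 = 8.889 W m⁻².

8.89 W m⁻²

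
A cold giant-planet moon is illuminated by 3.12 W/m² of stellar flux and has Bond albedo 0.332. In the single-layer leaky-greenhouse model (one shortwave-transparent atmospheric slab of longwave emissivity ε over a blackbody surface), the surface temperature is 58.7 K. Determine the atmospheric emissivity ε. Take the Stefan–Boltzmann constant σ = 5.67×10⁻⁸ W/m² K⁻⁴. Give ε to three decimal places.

First, T_e = [3.120·(1−0.332)/(4σ)]^(1/4) = 55.06 K.
Inverting T_s⁴ = 2T_e⁴/(2−ε): (T_e/T_s)⁴ = 0.7740, so ε = 2(1 − 0.7740) = 0.4520.

0.452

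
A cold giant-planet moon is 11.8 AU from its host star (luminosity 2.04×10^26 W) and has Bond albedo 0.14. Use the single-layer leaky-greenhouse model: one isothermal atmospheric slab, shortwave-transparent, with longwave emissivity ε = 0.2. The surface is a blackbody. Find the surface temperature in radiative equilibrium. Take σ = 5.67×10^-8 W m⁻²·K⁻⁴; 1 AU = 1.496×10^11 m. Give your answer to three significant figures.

d = 11.8 × 1.496×10^11 m = 1.765×10^12 m.
S = L/(4πd²) = 5.209 W m⁻².
Effective emission temperature (TOA balance): σT_e⁴ = S(1−α)/4 = 1.120 W m⁻² → T_e = 66.67 K.
The surface balance (absorbed SW + ε·downward IR = σT_s⁴) with T_a⁴ = T_s⁴/2 reduces to T_s = T_e·[2/(2−ε)]^¼ = 68.45 K.

68.4 K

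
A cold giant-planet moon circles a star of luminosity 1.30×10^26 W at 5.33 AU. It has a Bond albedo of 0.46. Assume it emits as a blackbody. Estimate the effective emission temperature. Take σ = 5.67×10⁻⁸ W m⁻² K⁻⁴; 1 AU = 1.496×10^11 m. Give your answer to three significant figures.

78.9 kelvin

d = 5.33 × 1.496×10^11 m = 7.974×10^11 m.
S = L/(4πd²) = 16.27 W m⁻².
The planet absorbs (1−α)S over its disc πR² and re-emits over 4πR², so the mean absorbed flux is (1−0.46)·16.27/4 = 2.197 W m⁻².
In equilibrium σT⁴ equals this, so T = 78.89 K.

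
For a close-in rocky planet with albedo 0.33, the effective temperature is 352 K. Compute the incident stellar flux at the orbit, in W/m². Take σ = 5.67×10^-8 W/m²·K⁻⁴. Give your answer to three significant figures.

Invert the energy balance for S: S = 4σT⁴/(1−α).
The emitted flux is σT⁴ = 870.5 W/m².
S = 4·870.5/0.67 = 5197 W/m².

5200 W/m²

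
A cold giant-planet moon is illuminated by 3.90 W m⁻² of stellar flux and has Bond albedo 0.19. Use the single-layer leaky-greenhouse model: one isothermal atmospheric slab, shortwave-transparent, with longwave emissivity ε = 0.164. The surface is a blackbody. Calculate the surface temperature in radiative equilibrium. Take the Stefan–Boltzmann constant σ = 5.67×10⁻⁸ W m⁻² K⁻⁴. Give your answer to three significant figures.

The planet radiates to space at T_e = [S(1−α)/(4σ)]^(1/4) = 61.09 K.
For a single slab of emissivity ε, T_s⁴ = 2T_e⁴/(2−ε); thus T_s = 61.09·(1.089)^(1/4) = 62.41 K.

62.4 K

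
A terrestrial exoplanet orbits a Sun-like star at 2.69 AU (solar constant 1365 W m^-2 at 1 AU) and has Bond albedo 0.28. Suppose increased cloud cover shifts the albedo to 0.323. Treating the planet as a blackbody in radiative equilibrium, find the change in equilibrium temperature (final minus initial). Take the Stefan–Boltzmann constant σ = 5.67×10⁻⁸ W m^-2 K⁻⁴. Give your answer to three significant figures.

-2.39 K

Flux at the orbit: S = 1365/(2.69)² = 188.6 W m^-2.
Initial: T₁ = [S(1−0.28)/(4σ)]^(1/4) = 156.4 K.
With α = 0.323, T₂ = 154.0 K.
ΔT = T₂ − T₁ = -2.390 K.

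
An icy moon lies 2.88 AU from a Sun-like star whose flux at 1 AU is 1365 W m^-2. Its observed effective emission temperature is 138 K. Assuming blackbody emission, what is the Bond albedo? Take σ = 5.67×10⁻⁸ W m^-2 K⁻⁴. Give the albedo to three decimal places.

0.500

Flux at the orbit: S = 1365/(2.88)² = 164.6 W m^-2.
Rearranging the radiative balance, α = 1 − 4σT⁴/S.
4σT⁴ = 4·5.67×10⁻⁸·(138)⁴ = 82.25 W m^-2.
Hence α = 1 − 82.25/164.6 = 0.5002.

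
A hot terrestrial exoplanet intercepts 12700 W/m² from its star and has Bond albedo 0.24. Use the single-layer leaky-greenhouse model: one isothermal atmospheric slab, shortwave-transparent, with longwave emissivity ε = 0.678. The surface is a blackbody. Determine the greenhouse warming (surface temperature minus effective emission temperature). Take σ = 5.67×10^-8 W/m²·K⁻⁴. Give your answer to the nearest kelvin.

50 kelvin

Effective emission temperature (TOA balance): σT_e⁴ = S(1−α)/4 = 2413 W/m² → T_e = 454.2 K.
Surface balance with a leaky layer gives σT_s⁴ = σT_e⁴·2/(2−ε), so T_s = T_e·[2/(2−0.678)]^(1/4) = 503.7 K.
Greenhouse warming: T_s − T_e = 49.53 K.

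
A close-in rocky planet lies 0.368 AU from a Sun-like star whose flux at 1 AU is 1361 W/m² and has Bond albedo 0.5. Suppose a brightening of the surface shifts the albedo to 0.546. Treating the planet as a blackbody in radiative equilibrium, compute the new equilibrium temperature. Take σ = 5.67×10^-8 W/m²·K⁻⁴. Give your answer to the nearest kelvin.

By the inverse-square law, S = 1361/0.368² = 10050 W/m².
T₂ = [S(1−α₂)/(4σ)]^(1/4) = [10050·0.454/(4σ)]^(1/4) = 376.6 K.

377 K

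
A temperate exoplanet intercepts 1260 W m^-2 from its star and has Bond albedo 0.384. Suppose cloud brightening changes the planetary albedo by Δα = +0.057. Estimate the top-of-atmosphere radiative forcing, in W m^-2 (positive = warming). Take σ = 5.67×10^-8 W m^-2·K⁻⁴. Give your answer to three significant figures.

-18.0 W m^-2

ΔF = −(S/4)Δα = −(1260/4)×(+0.057) = -17.96 W m^-2.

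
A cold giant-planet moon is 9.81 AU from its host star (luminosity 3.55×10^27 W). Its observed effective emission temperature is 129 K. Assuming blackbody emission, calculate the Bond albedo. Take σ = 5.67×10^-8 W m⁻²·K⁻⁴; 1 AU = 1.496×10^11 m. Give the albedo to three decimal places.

d = 9.81 × 1.496×10^11 m = 1.468×10^12 m.
S = L/(4πd²) = 131.2 W m⁻².
From σT⁴ = S(1−α)/4 we invert for α: 1−α = 4σT⁴/S.
4σT⁴ = 4·5.67×10⁻⁸·(129)⁴ = 62.81 W m⁻².
Hence α = 1 − 62.81/131.2 = 0.5212.

0.521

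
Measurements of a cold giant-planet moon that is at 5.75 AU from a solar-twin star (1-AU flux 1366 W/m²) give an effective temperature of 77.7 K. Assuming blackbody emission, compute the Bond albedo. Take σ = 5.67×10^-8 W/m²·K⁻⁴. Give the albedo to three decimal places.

By the inverse-square law, S = 1366/5.75² = 41.32 W/m².
Energy balance: S(1−α)/4 = σT⁴, so 1−α = 4σT⁴/S.
4σT⁴ = 4·5.67×10⁻⁸·(77.7)⁴ = 8.267 W/m².
Hence α = 1 − 8.267/41.32 = 0.7999.

0.800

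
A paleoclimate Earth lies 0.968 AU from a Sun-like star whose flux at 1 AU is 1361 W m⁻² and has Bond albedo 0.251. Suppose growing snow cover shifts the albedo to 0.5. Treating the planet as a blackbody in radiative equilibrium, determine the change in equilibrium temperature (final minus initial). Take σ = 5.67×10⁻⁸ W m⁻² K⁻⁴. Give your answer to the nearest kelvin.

Irradiance scales as 1/d², so S = 1361 W m⁻² × (1/0.968)² = 1452 W m⁻².
Before: T₁ = [1452·0.749/(4σ)]^(1/4) = 263.2 K.
Final:   T₂ = [S(1−0.5)/(4σ)]^(1/4) = 237.9 K.
ΔT = T₂ − T₁ = -25.29 K.

-25 K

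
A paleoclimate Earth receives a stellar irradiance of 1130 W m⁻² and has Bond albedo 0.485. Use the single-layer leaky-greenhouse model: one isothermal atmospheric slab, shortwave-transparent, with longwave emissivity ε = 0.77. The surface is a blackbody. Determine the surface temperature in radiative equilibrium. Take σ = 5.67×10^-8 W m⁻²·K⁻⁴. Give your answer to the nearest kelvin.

Effective emission temperature (TOA balance): σT_e⁴ = S(1−α)/4 = 145.5 W m⁻² → T_e = 225.1 K.
The surface balance (absorbed SW + ε·downward IR = σT_s⁴) with T_a⁴ = T_s⁴/2 reduces to T_s = T_e·[2/(2−ε)]^¼ = 254.2 K.

254 K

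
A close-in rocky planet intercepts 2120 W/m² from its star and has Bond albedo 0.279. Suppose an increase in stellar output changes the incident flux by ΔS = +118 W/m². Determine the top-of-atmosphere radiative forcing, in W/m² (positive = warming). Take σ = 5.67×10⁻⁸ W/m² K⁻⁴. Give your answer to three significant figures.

21.3 W/m²

ΔF = Δ[S(1−α)]/4 = (1−0.279)·+118/4 = 21.27 W/m².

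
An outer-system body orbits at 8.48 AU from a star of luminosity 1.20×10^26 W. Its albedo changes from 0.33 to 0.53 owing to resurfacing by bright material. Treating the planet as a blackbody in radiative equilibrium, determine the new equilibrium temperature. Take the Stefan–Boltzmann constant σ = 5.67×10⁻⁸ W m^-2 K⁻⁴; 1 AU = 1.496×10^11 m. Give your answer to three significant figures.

d = 8.48 × 1.496×10^11 m = 1.269×10^12 m.
Flux at the orbit: S = L/(4πd²) = 1.20×10^26/(4π·(1.27×10^12)²) = 5.934 W m^-2.
New equilibrium: T₂ = [(1−0.53)·5.934/(4σ)]^(1/4) = 59.22 K.

59.2 K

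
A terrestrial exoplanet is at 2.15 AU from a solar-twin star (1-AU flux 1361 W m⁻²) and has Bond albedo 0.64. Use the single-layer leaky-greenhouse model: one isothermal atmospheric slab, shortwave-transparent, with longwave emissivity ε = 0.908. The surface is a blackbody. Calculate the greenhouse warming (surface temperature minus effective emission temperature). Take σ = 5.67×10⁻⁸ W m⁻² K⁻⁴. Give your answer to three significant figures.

24.0 kelvin

By the inverse-square law, S = 1361/2.15² = 294.4 W m⁻².
The planet radiates to space at T_e = [S(1−α)/(4σ)]^(1/4) = 147.0 K.
For a single slab of emissivity ε, T_s⁴ = 2T_e⁴/(2−ε); thus T_s = 147.0·(1.832)^(1/4) = 171.0 K.
The atmosphere warms the surface by 24.01 K.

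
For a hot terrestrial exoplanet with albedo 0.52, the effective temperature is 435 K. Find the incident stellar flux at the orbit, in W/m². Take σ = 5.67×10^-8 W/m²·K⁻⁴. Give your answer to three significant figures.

From S(1−α)/4 = σT⁴: S = 4σT⁴/(1−α).
The emitted flux is σT⁴ = 2030 W/m².
S = 4·2030/0.48 = 16920 W/m².

16900 W/m²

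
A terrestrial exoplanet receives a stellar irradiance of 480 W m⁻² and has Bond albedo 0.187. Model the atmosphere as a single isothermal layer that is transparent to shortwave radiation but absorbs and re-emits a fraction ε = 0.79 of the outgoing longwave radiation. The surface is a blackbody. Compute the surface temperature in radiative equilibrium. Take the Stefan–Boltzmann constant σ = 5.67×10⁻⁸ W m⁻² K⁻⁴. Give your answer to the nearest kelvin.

At the top of the atmosphere, σT_e⁴ = S(1−α)/4 = 97.56 W m⁻², giving T_e = 203.7 K.
Surface balance with a leaky layer gives σT_s⁴ = σT_e⁴·2/(2−ε), so T_s = T_e·[2/(2−0.79)]^(1/4) = 230.9 K.

231 K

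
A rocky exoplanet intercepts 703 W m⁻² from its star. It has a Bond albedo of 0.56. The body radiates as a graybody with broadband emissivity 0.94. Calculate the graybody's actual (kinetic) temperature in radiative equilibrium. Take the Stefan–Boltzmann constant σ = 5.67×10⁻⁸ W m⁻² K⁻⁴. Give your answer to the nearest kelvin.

195 K

The planet absorbs (1−α)S over its disc πR² and re-emits over 4πR², so the mean absorbed flux is (1−0.56)·703.0/4 = 77.33 W m⁻².
Equating to εσT⁴ with ε = 0.94: T = (77.33/0.94σ)^(1/4) = 195.2 K.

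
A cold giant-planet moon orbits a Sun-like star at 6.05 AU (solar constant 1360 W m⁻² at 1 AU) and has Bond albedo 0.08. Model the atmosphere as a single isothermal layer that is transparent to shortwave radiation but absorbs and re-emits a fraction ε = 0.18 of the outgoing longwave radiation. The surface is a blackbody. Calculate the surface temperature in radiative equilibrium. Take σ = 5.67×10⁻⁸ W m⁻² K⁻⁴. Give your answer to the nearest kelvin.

Irradiance scales as 1/d², so S = 1360 W m⁻² × (1/6.05)² = 37.16 W m⁻².
The planet radiates to space at T_e = [S(1−α)/(4σ)]^(1/4) = 110.8 K.
The surface balance (absorbed SW + ε·downward IR = σT_s⁴) with T_a⁴ = T_s⁴/2 reduces to T_s = T_e·[2/(2−ε)]^¼ = 113.4 K.

113 K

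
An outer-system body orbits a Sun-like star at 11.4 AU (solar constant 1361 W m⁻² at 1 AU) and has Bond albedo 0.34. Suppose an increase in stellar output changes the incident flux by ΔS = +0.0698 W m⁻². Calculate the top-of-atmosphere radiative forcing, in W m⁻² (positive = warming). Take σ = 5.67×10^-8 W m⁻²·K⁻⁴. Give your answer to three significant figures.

0.0115 W m⁻²

Irradiance scales as 1/d², so S = 1361 W m⁻² × (1/11.4)² = 10.47 W m⁻².
Only a fraction (1−α) is absorbed and it's spread over 4πR², so ΔF = (1−α)ΔS/4 = 0.01152 W m⁻².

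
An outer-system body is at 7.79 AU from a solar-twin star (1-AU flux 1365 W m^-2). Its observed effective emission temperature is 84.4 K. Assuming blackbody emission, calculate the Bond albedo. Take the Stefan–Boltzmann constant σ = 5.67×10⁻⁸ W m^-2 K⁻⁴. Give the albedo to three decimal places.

0.488

Flux at the orbit: S = 1365/(7.79)² = 22.49 W m^-2.
Energy balance: S(1−α)/4 = σT⁴, so 1−α = 4σT⁴/S.
σT⁴ = 2.877 W m^-2, so 4σT⁴ = 11.51 W m^-2.
Hence α = 1 − 11.51/22.49 = 0.4884.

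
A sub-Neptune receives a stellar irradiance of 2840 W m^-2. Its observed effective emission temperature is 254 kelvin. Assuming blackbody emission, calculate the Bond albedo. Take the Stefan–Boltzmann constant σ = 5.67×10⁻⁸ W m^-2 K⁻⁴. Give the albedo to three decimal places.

Rearranging the radiative balance, α = 1 − 4σT⁴/S.
σT⁴ = 236.0 W m^-2, so 4σT⁴ = 944.0 W m^-2.
1−α = 944.0/2840 = 0.3324, so α = 0.6676.

0.668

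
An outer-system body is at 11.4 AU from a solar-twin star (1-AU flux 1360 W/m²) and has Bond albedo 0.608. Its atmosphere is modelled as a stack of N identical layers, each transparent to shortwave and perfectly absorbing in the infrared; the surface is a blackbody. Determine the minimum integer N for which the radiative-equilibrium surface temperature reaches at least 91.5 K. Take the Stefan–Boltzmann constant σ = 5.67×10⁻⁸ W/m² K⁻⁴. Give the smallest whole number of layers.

3

By the inverse-square law, S = 1360/11.4² = 10.46 W/m².
OLR = S(1−α)/4 = 1.026 W/m²; the top layer radiates at T_e = 65.21 K.
Need (N+1)T_e⁴ ≥ T_s⁴, i.e. N+1 ≥ (91.5/65.21)⁴ = 3.875.
Rounding up, N = 3.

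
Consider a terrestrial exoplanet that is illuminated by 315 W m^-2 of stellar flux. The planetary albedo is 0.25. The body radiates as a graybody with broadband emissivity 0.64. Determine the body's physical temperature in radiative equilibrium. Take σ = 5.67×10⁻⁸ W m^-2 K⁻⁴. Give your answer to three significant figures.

201 kelvin

Absorbed flux (global mean): S(1−α)/4 = 315.0·0.75/4 = 59.06 W m^-2.
Radiative balance εσT⁴ = 59.06 gives T = [59.06/(0.64·σ)]^(1/4) = 200.9 K.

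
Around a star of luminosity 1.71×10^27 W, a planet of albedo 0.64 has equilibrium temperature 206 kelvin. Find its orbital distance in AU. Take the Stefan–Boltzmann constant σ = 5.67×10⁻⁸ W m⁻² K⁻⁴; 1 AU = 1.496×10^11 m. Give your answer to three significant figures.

The flux needed for this T is 4σT⁴/(1−0.64) = 1135 W m⁻².
S = L/(4πd²) → d = √(L/4πS) = √(1.71×10^27/(4π·1135)) = 3.463×10^11 m = 2.315 AU.

2.32 AU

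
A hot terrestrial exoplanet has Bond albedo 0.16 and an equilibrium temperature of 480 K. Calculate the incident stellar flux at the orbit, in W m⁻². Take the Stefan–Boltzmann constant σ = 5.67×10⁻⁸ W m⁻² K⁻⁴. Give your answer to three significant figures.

Invert the energy balance for S: S = 4σT⁴/(1−α).
σT⁴ = 5.67×10⁻⁸·(480)⁴ = 3010 W m⁻².
S = 4·3010/0.84 = 14330 W m⁻².

14300 W m⁻²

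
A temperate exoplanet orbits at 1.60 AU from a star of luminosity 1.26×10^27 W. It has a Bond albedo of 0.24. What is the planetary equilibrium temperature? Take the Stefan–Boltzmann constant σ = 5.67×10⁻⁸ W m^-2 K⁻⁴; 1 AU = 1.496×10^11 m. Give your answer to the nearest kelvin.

277 K

d = 1.60 × 1.496×10^11 m = 2.394×10^11 m.
S = L/(4πd²) = 1750 W m^-2.
Absorbed flux (global mean): S(1−α)/4 = 1750·0.76/4 = 332.5 W m^-2.
In equilibrium σT⁴ equals this, so T = 276.7 K.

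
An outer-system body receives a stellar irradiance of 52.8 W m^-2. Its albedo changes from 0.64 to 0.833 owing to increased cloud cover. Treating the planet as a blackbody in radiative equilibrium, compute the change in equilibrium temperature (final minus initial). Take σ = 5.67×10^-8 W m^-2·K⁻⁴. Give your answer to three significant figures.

-16.7 K

With α = 0.64, T₁ = 95.68 K.
After:  T₂ = [52.80·0.167/(4σ)]^(1/4) = 78.96 K.
Change: 78.96 − 95.68 = -16.72 K.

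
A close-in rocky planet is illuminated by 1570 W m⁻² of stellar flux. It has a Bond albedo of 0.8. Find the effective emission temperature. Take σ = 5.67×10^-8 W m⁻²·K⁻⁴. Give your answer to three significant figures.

193 kelvin

Absorbed flux (global mean): S(1−α)/4 = 1570·0.2/4 = 78.50 W m⁻².
Set σT⁴ = 78.50 → T = (78.50/σ)^(1/4) = 192.9 K.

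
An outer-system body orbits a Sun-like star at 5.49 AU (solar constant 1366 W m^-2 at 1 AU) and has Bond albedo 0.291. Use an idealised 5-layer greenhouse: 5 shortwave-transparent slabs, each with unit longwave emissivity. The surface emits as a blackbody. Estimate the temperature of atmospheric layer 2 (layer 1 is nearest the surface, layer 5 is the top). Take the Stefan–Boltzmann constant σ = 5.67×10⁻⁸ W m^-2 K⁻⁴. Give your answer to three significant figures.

154 K

Flux at the orbit: S = 1366/(5.49)² = 45.32 W m^-2.
OLR = S(1−α)/4 = 8.033 W m^-2; the top layer radiates at T_e = 109.1 K.
Each opaque layer satisfies 2T_j⁴ = T_{j−1}⁴ + T_{j+1}⁴, giving T_k⁴ = (N+1−k)T_e⁴.
T_2 = (4)^(1/4)·109.1 = 154.3 K.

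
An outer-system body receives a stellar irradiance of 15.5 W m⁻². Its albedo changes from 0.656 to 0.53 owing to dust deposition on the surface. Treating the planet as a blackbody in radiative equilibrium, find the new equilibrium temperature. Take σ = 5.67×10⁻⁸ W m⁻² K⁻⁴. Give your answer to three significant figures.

75.3 K

New equilibrium: T₂ = [(1−0.53)·15.50/(4σ)]^(1/4) = 75.28 K.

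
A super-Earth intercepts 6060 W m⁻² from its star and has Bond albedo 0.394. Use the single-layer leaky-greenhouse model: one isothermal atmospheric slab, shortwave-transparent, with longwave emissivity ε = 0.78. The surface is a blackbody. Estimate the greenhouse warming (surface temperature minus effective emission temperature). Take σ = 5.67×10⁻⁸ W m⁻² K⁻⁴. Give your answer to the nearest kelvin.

47 kelvin

Effective emission temperature (TOA balance): σT_e⁴ = S(1−α)/4 = 918.1 W m⁻² → T_e = 356.7 K.
The surface balance (absorbed SW + ε·downward IR = σT_s⁴) with T_a⁴ = T_s⁴/2 reduces to T_s = T_e·[2/(2−ε)]^¼ = 403.6 K.
The atmosphere warms the surface by 46.92 K.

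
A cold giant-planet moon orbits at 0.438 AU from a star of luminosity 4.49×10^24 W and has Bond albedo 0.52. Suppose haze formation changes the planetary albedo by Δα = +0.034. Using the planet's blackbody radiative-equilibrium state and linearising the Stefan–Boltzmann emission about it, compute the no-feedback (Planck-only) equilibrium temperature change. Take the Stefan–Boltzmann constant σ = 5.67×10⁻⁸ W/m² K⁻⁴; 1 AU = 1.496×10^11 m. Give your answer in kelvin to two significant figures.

Orbital distance: d = 0.438 AU = 6.552×10^10 m.
Flux at the orbit: S = L/(4πd²) = 4.49×10^24/(4π·(6.55×10^10)²) = 83.22 W/m².
The baseline emission temperature is T_e = 115.2 K.
ΔF = −(S/4)Δα = −(83.22/4)×(+0.034) = -0.7074 W/m².
The Planck feedback parameter is 4σT_e³ = 0.3467 W/m²/K.
Hence the no-feedback warming is ΔF/(4σT_e³) = -2.04 K.

-2.0 K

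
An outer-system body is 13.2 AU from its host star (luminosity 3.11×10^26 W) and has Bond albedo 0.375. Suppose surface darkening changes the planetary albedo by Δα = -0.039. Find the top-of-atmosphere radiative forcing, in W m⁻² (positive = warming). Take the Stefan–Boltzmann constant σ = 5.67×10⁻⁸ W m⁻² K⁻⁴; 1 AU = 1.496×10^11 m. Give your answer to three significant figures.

0.0619 W m⁻²

Orbital distance: d = 13.2 AU = 1.975×10^12 m.
Flux at the orbit: S = L/(4πd²) = 3.11×10^26/(4π·(1.97×10^12)²) = 6.347 W m⁻².
TOA radiative forcing: ΔF = −S·Δα/4 = −6.347·(-0.039)/4 = 0.06188 W m⁻².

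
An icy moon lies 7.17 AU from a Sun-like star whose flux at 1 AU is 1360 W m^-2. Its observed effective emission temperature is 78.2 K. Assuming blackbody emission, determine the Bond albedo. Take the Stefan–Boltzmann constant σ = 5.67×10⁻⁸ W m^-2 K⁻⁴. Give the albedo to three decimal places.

By the inverse-square law, S = 1360/7.17² = 26.45 W m^-2.
Rearranging the radiative balance, α = 1 − 4σT⁴/S.
4σT⁴ = 4·5.67×10⁻⁸·(78.2)⁴ = 8.481 W m^-2.
Hence α = 1 − 8.481/26.45 = 0.6794.

0.679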